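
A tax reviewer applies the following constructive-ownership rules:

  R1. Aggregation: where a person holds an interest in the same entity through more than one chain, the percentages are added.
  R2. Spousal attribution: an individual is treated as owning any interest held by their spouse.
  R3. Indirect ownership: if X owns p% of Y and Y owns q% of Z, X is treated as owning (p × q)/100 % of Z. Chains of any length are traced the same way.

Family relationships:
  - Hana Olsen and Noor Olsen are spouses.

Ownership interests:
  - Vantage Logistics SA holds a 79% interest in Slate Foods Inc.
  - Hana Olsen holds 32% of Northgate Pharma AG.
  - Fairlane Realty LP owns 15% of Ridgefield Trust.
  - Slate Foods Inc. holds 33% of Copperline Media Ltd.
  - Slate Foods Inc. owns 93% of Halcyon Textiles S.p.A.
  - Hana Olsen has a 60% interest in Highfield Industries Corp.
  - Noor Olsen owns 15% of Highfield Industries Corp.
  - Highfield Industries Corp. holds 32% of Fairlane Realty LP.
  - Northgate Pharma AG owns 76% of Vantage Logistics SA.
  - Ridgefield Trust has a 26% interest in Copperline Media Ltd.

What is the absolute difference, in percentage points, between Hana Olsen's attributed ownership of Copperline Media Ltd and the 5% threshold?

2.276224

By spousal attribution (R2), Hana Olsen is treated as also owning Noor Olsen's interest in Highfield Industries Corp, giving 60% + 15% = 75%.
Chain via Highfield Industries Corp. → Fairlane Realty LP → Ridgefield Trust (R3): 75% × 32% × 15% × 26% = 0.936% of Copperline Media Ltd.
Chain via Northgate Pharma AG → Vantage Logistics SA → Slate Foods Inc. (R3): 32% × 76% × 79% × 33% = 6.340224% of Copperline Media Ltd.
Aggregating (R1): 0.936% + 6.340224% = 7.276224%.
7.276224% exceeds the 5% threshold by 2.276224 percentage points.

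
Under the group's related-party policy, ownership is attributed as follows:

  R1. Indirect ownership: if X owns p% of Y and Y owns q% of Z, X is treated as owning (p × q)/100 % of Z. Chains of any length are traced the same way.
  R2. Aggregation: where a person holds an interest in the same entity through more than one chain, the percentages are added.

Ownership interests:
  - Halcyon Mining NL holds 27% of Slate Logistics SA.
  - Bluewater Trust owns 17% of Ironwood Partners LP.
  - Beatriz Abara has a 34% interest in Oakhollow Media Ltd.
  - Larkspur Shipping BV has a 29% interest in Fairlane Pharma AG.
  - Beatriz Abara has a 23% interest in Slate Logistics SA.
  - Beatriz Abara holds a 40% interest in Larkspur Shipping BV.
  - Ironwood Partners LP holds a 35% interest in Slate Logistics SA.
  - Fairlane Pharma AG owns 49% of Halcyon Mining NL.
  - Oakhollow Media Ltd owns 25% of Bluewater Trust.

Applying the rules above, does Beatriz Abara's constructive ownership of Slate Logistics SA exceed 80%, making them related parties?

Chain via Larkspur Shipping BV → Fairlane Pharma AG → Halcyon Mining NL (R1): 40% × 29% × 49% × 27% = 1.53468% of Slate Logistics SA.
Chain via Oakhollow Media Ltd → Bluewater Trust → Ironwood Partners LP (R1): 34% × 25% × 17% × 35% = 0.50575% of Slate Logistics SA.
Direct interest in Slate Logistics SA: 23%.
Aggregating (R2): 1.53468% + 0.50575% + 23% = 25.04043%.
25.04043% does not exceed the 80% threshold, so Beatriz is not a related party to Slate Logistics SA.

No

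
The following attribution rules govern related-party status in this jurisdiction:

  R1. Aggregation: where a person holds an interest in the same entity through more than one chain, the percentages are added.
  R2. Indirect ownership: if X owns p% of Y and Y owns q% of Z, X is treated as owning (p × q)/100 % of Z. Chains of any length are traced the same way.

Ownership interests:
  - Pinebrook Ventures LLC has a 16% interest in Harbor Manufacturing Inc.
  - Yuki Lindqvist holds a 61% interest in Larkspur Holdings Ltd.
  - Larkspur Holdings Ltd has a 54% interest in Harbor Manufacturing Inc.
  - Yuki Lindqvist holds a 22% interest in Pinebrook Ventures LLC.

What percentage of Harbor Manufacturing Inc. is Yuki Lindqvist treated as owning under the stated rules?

Chain via Larkspur Holdings Ltd (R2): 61% × 54% = 32.94% of Harbor Manufacturing Inc.
Chain via Pinebrook Ventures LLC (R2): 22% × 16% = 3.52% of Harbor Manufacturing Inc.
Aggregating (R1): 32.94% + 3.52% = 36.46%.

36.46%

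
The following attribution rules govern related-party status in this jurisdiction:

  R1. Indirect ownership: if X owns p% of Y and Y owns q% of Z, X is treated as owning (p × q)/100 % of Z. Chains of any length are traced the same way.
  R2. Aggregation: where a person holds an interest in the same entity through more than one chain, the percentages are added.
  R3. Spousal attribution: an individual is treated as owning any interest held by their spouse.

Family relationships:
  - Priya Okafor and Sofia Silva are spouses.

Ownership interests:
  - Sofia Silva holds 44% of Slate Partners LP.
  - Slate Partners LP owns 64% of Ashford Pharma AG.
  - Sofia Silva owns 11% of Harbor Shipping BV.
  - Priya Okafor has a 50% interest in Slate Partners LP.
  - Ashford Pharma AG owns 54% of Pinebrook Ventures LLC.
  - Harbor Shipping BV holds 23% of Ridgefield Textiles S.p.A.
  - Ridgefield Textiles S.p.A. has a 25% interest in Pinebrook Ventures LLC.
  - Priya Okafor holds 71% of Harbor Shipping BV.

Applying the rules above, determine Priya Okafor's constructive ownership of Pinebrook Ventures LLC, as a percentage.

By spousal attribution (R3), Priya Okafor is treated as also owning Sofia Silva's interest in Harbor Shipping BV, giving 71% + 11% = 82%.
By spousal attribution (R3), Priya Okafor is treated as also owning Sofia Silva's interest in Slate Partners LP, giving 50% + 44% = 94%.
Chain via Harbor Shipping BV → Ridgefield Textiles S.p.A. (R1): 82% × 23% × 25% = 4.715% of Pinebrook Ventures LLC.
Chain via Slate Partners LP → Ashford Pharma AG (R1): 94% × 64% × 54% = 32.4864% of Pinebrook Ventures LLC.
Aggregating (R2): 4.715% + 32.4864% = 37.2014%.

37.2014%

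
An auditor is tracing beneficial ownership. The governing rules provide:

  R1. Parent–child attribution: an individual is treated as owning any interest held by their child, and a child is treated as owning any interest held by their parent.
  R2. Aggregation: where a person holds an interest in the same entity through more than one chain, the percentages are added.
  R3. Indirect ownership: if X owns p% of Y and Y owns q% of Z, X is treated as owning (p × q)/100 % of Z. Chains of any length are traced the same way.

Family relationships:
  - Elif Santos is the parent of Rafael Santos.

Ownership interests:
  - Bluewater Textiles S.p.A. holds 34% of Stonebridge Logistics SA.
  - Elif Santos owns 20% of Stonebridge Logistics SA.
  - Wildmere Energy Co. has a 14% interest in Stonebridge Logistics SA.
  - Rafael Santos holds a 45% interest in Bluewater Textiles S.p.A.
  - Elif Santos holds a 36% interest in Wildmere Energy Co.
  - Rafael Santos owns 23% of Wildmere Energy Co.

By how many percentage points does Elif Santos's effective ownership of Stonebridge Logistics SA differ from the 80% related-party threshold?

36.44

By parent–child attribution (R1), Elif Santos is treated as also owning Rafael Santos's interest in Wildmere Energy Co, giving 36% + 23% = 59%.
By parent–child attribution (R1), Elif Santos is treated as owning Rafael Santos's 45% interest in Bluewater Textiles S.p.A.
Chain via Wildmere Energy Co. (R3): 59% × 14% = 8.26% of Stonebridge Logistics SA.
Direct interest in Stonebridge Logistics SA: 20%.
Chain via Bluewater Textiles S.p.A. (R3): 45% × 34% = 15.3% of Stonebridge Logistics SA.
Aggregating (R2): 8.26% + 20% + 15.3% = 43.56%.
43.56% falls short of the 80% threshold by 36.44 percentage points.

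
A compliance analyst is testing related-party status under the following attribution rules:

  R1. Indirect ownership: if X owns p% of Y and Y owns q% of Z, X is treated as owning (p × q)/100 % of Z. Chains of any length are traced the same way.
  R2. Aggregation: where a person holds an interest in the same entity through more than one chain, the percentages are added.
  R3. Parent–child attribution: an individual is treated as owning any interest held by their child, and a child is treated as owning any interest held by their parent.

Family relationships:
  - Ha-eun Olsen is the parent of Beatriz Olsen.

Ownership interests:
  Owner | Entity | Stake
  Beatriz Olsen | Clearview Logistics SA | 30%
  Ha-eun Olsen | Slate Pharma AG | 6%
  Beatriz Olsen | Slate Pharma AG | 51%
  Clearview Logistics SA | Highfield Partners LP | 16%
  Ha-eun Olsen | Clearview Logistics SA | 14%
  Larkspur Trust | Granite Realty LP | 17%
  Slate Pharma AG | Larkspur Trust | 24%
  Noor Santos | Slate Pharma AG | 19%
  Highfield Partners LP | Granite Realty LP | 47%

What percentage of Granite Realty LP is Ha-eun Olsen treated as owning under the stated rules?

By parent–child attribution (R3), Ha-eun Olsen is treated as also owning Beatriz Olsen's interest in Slate Pharma AG, giving 6% + 51% = 57%.
By parent–child attribution (R3), Ha-eun Olsen is treated as also owning Beatriz Olsen's interest in Clearview Logistics SA, giving 14% + 30% = 44%.
Chain via Slate Pharma AG → Larkspur Trust (R1): 57% × 24% × 17% = 2.3256% of Granite Realty LP.
Chain via Clearview Logistics SA → Highfield Partners LP (R1): 44% × 16% × 47% = 3.3088% of Granite Realty LP.
Aggregating (R2): 2.3256% + 3.3088% = 5.6344%.

5.6344%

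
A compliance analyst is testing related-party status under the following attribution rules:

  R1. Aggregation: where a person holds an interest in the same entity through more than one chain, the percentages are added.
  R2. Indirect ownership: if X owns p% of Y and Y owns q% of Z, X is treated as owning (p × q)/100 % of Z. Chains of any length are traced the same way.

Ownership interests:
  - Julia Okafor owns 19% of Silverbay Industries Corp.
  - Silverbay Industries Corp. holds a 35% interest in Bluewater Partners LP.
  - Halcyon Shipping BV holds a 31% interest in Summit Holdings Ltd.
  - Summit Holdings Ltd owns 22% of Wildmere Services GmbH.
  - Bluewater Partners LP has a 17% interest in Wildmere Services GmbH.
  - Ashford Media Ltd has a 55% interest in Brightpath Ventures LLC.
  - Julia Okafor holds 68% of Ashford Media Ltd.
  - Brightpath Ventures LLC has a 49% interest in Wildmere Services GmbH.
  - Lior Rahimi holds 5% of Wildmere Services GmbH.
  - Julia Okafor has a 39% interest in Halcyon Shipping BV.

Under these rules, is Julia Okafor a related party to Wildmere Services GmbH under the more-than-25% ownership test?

No

Chain via Halcyon Shipping BV → Summit Holdings Ltd (R2): 39% × 31% × 22% = 2.6598% of Wildmere Services GmbH.
Chain via Silverbay Industries Corp. → Bluewater Partners LP (R2): 19% × 35% × 17% = 1.1305% of Wildmere Services GmbH.
Chain via Ashford Media Ltd → Brightpath Ventures LLC (R2): 68% × 55% × 49% = 18.326% of Wildmere Services GmbH.
Aggregating (R1): 2.6598% + 1.1305% + 18.326% = 22.1163%.
22.1163% does not exceed the 25% threshold, so Julia is not a related party to Wildmere Services GmbH.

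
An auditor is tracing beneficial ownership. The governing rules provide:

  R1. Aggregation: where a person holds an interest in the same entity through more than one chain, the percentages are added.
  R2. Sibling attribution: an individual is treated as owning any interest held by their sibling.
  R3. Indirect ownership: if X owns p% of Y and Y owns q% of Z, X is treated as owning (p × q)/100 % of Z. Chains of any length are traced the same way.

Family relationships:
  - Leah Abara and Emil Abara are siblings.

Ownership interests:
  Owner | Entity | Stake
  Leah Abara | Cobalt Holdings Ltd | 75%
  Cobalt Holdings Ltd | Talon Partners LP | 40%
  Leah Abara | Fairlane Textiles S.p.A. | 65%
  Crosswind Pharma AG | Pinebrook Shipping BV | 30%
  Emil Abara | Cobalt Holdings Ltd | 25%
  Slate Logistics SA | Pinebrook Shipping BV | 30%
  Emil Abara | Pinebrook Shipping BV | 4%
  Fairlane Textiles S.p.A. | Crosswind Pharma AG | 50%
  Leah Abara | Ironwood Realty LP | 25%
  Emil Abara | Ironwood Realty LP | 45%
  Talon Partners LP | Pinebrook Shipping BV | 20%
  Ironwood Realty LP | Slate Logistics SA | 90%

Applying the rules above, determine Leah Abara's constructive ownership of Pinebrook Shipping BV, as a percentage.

By sibling attribution (R2), Leah Abara is treated as also owning Emil Abara's interest in Ironwood Realty LP, giving 25% + 45% = 70%.
By sibling attribution (R2), Leah Abara is treated as also owning Emil Abara's interest in Cobalt Holdings Ltd, giving 75% + 25% = 100%.
By sibling attribution (R2), Leah Abara is treated as owning Emil Abara's 4% interest in Pinebrook Shipping BV.
Chain via Fairlane Textiles S.p.A. → Crosswind Pharma AG (R3): 65% × 50% × 30% = 9.75% of Pinebrook Shipping BV.
Chain via Ironwood Realty LP → Slate Logistics SA (R3): 70% × 90% × 30% = 18.9% of Pinebrook Shipping BV.
Chain via Cobalt Holdings Ltd → Talon Partners LP (R3): 100% × 40% × 20% = 8% of Pinebrook Shipping BV.
Direct interest in Pinebrook Shipping BV: 4%.
Aggregating (R1): 9.75% + 18.9% + 8% + 4% = 40.65%.

40.65%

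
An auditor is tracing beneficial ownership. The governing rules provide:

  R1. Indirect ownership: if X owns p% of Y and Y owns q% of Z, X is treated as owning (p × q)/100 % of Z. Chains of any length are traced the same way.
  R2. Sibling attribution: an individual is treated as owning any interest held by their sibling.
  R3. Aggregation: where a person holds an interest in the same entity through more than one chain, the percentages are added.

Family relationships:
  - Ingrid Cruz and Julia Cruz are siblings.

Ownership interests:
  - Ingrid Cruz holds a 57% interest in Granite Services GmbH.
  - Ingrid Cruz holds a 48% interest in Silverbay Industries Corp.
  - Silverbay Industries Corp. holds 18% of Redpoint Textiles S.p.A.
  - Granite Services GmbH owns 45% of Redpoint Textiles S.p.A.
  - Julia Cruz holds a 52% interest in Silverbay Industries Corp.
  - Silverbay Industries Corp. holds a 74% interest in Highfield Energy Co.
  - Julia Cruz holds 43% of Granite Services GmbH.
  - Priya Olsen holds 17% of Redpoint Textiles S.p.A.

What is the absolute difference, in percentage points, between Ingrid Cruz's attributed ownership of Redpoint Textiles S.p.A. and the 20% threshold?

43

By sibling attribution (R2), Ingrid Cruz is treated as also owning Julia Cruz's interest in Granite Services GmbH, giving 57% + 43% = 100%.
By sibling attribution (R2), Ingrid Cruz is treated as also owning Julia Cruz's interest in Silverbay Industries Corp, giving 48% + 52% = 100%.
Chain via Granite Services GmbH (R1): 100% × 45% = 45% of Redpoint Textiles S.p.A.
Chain via Silverbay Industries Corp. (R1): 100% × 18% = 18% of Redpoint Textiles S.p.A.
Aggregating (R3): 45% + 18% = 63%.
63% exceeds the 20% threshold by 43 percentage points.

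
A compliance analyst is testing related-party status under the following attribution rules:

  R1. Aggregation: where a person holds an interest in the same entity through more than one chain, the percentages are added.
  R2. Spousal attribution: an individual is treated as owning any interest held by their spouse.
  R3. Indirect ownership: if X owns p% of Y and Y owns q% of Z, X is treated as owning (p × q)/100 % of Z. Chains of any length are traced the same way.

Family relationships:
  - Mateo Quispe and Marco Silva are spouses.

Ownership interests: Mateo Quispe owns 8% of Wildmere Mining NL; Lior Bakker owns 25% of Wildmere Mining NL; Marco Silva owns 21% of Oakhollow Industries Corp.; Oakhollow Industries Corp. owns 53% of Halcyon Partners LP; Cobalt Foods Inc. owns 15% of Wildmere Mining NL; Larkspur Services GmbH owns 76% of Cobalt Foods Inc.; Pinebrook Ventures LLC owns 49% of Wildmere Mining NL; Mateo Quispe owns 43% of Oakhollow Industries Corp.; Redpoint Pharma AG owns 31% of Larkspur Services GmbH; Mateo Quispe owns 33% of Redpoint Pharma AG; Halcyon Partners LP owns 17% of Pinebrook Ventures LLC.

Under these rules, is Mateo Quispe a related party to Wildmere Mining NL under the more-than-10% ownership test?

By spousal attribution (R2), Mateo Quispe is treated as also owning Marco Silva's interest in Oakhollow Industries Corp, giving 43% + 21% = 64%.
Chain via Oakhollow Industries Corp. → Halcyon Partners LP → Pinebrook Ventures LLC (R3): 64% × 53% × 17% × 49% = 2.825536% of Wildmere Mining NL.
Chain via Redpoint Pharma AG → Larkspur Services GmbH → Cobalt Foods Inc. (R3): 33% × 31% × 76% × 15% = 1.16622% of Wildmere Mining NL.
Direct interest in Wildmere Mining NL: 8%.
Aggregating (R1): 2.825536% + 1.16622% + 8% = 11.991756%.
11.991756% exceeds the 10% threshold, so Mateo is a related party to Wildmere Mining NL.

Yes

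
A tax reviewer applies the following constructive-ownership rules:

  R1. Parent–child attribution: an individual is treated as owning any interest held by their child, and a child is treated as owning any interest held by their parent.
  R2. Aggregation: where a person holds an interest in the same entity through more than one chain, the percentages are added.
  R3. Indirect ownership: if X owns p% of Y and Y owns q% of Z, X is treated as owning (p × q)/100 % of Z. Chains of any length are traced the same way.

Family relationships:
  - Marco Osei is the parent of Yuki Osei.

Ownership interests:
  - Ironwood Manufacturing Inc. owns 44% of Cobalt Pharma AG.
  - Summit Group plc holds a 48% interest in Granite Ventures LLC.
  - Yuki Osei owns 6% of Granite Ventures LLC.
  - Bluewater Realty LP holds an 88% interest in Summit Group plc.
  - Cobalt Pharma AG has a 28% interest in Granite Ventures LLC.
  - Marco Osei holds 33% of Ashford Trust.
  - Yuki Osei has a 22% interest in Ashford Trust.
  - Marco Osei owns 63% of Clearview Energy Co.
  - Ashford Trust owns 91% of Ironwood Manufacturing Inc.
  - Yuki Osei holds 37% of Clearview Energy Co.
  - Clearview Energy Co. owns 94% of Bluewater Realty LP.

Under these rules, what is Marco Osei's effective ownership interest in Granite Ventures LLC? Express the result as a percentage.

By parent–child attribution (R1), Marco Osei is treated as also owning Yuki Osei's interest in Clearview Energy Co, giving 63% + 37% = 100%.
By parent–child attribution (R1), Marco Osei is treated as also owning Yuki Osei's interest in Ashford Trust, giving 33% + 22% = 55%.
By parent–child attribution (R1), Marco Osei is treated as owning Yuki Osei's 6% interest in Granite Ventures LLC.
Chain via Clearview Energy Co. → Bluewater Realty LP → Summit Group plc (R3): 100% × 94% × 88% × 48% = 39.7056% of Granite Ventures LLC.
Chain via Ashford Trust → Ironwood Manufacturing Inc. → Cobalt Pharma AG (R3): 55% × 91% × 44% × 28% = 6.16616% of Granite Ventures LLC.
Direct interest in Granite Ventures LLC: 6%.
Aggregating (R2): 39.7056% + 6.16616% + 6% = 51.87176%.

51.87176%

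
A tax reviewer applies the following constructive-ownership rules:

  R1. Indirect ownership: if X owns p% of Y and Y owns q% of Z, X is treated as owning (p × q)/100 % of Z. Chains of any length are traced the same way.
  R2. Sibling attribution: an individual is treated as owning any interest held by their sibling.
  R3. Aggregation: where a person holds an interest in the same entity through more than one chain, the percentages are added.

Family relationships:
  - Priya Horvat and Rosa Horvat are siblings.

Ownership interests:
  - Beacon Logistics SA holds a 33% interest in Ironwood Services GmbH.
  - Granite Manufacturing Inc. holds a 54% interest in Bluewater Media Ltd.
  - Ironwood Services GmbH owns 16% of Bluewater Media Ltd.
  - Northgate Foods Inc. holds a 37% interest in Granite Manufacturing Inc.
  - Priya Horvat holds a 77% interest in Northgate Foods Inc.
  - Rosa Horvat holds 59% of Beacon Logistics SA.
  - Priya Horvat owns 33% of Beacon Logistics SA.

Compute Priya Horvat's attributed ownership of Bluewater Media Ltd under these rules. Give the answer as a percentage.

By sibling attribution (R2), Priya Horvat is treated as also owning Rosa Horvat's interest in Beacon Logistics SA, giving 33% + 59% = 92%.
Chain via Beacon Logistics SA → Ironwood Services GmbH (R1): 92% × 33% × 16% = 4.8576% of Bluewater Media Ltd.
Chain via Northgate Foods Inc. → Granite Manufacturing Inc. (R1): 77% × 37% × 54% = 15.3846% of Bluewater Media Ltd.
Aggregating (R3): 4.8576% + 15.3846% = 20.2422%.

20.2422%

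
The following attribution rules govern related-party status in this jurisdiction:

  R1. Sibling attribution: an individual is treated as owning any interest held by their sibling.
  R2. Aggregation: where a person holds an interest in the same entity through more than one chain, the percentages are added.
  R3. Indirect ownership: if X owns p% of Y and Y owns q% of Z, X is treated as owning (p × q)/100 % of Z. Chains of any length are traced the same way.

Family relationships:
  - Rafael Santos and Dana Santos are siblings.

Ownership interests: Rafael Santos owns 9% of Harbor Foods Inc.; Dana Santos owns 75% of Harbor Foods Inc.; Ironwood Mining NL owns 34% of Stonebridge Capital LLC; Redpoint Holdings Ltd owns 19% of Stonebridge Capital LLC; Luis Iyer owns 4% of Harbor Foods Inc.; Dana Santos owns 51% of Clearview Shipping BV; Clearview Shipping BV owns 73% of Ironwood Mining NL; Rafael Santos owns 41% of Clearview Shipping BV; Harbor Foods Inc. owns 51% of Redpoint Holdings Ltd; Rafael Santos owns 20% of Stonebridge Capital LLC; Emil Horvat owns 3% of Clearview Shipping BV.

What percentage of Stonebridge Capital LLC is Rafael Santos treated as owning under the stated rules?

50.974%

By sibling attribution (R1), Rafael Santos is treated as also owning Dana Santos's interest in Clearview Shipping BV, giving 41% + 51% = 92%.
By sibling attribution (R1), Rafael Santos is treated as also owning Dana Santos's interest in Harbor Foods Inc, giving 9% + 75% = 84%.
Chain via Clearview Shipping BV → Ironwood Mining NL (R3): 92% × 73% × 34% = 22.8344% of Stonebridge Capital LLC.
Chain via Harbor Foods Inc. → Redpoint Holdings Ltd (R3): 84% × 51% × 19% = 8.1396% of Stonebridge Capital LLC.
Direct interest in Stonebridge Capital LLC: 20%.
Aggregating (R2): 22.8344% + 8.1396% + 20% = 50.974%.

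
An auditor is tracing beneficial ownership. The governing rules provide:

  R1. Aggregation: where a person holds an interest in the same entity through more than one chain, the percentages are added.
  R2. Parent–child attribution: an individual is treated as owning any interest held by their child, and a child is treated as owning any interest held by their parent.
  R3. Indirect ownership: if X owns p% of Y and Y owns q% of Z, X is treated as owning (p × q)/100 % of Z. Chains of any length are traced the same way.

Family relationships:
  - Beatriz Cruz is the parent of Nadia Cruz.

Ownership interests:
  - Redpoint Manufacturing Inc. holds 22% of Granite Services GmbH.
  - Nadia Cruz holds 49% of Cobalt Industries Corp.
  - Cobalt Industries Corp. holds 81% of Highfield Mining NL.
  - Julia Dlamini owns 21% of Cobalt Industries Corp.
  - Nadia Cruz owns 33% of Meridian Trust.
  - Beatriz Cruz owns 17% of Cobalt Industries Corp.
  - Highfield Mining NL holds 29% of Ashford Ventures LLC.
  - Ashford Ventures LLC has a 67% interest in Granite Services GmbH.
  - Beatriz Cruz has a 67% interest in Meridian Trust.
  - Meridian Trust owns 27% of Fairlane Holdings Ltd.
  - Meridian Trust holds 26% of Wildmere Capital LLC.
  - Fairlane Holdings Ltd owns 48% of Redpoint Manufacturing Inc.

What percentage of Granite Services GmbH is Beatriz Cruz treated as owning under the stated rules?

By parent–child attribution (R2), Beatriz Cruz is treated as also owning Nadia Cruz's interest in Cobalt Industries Corp, giving 17% + 49% = 66%.
By parent–child attribution (R2), Beatriz Cruz is treated as also owning Nadia Cruz's interest in Meridian Trust, giving 67% + 33% = 100%.
Chain via Cobalt Industries Corp. → Highfield Mining NL → Ashford Ventures LLC (R3): 66% × 81% × 29% × 67% = 10.387278% of Granite Services GmbH.
Chain via Meridian Trust → Fairlane Holdings Ltd → Redpoint Manufacturing Inc. (R3): 100% × 27% × 48% × 22% = 2.8512% of Granite Services GmbH.
Aggregating (R1): 10.387278% + 2.8512% = 13.238478%.

13.238478%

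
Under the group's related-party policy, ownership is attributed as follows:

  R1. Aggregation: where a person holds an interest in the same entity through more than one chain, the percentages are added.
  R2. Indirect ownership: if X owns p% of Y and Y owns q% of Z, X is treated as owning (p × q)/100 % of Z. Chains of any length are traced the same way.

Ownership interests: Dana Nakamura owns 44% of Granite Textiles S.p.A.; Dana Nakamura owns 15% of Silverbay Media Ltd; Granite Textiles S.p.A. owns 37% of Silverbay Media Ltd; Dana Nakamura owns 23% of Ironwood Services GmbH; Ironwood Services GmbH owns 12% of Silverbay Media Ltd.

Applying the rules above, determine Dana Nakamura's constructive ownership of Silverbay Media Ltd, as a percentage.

34.04%

Chain via Ironwood Services GmbH (R2): 23% × 12% = 2.76% of Silverbay Media Ltd.
Chain via Granite Textiles S.p.A. (R2): 44% × 37% = 16.28% of Silverbay Media Ltd.
Direct interest in Silverbay Media Ltd: 15%.
Aggregating (R1): 2.76% + 16.28% + 15% = 34.04%.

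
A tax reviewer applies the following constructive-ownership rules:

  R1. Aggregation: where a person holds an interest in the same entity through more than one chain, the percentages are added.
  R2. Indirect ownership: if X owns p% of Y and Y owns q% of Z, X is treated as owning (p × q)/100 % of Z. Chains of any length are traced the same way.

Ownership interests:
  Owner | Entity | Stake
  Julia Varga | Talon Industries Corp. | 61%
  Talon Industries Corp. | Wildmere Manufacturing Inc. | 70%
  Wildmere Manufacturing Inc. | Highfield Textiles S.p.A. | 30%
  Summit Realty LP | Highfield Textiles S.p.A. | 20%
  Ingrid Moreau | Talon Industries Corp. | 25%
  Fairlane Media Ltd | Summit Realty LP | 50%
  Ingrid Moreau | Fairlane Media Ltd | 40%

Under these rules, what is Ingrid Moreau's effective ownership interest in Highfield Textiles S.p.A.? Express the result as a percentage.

Chain via Talon Industries Corp. → Wildmere Manufacturing Inc. (R2): 25% × 70% × 30% = 5.25% of Highfield Textiles S.p.A.
Chain via Fairlane Media Ltd → Summit Realty LP (R2): 40% × 50% × 20% = 4% of Highfield Textiles S.p.A.
Aggregating (R1): 5.25% + 4% = 9.25%.

9.25%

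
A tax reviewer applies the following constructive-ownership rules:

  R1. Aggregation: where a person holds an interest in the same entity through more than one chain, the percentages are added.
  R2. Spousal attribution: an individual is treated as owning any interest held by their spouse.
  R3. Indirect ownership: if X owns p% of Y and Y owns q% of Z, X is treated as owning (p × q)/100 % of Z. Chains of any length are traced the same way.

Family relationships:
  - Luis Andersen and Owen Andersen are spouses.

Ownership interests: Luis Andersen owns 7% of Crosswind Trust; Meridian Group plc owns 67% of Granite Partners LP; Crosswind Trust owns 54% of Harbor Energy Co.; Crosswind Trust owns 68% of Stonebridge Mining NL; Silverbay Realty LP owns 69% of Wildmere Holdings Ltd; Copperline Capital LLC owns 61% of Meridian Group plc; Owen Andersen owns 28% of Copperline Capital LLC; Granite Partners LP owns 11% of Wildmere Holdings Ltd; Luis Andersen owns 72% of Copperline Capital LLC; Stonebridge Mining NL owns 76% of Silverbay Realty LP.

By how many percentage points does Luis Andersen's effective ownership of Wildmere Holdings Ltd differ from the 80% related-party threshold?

73.008156

By spousal attribution (R2), Luis Andersen is treated as also owning Owen Andersen's interest in Copperline Capital LLC, giving 72% + 28% = 100%.
Chain via Crosswind Trust → Stonebridge Mining NL → Silverbay Realty LP (R3): 7% × 68% × 76% × 69% = 2.496144% of Wildmere Holdings Ltd.
Chain via Copperline Capital LLC → Meridian Group plc → Granite Partners LP (R3): 100% × 61% × 67% × 11% = 4.4957% of Wildmere Holdings Ltd.
Aggregating (R1): 2.496144% + 4.4957% = 6.991844%.
6.991844% falls short of the 80% threshold by 73.008156 percentage points.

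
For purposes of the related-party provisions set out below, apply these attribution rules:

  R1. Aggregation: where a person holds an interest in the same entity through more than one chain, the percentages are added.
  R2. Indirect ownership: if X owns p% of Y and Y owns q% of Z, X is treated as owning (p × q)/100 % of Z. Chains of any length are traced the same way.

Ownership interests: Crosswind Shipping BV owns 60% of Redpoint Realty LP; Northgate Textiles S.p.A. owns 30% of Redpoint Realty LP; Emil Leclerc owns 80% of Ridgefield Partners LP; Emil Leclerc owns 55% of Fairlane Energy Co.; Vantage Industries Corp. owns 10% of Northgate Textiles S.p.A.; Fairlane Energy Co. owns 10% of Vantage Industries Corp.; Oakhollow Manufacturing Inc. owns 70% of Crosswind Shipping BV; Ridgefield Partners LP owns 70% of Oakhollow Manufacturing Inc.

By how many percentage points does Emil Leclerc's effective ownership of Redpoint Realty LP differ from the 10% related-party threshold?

13.685

Chain via Ridgefield Partners LP → Oakhollow Manufacturing Inc. → Crosswind Shipping BV (R2): 80% × 70% × 70% × 60% = 23.52% of Redpoint Realty LP.
Chain via Fairlane Energy Co. → Vantage Industries Corp. → Northgate Textiles S.p.A. (R2): 55% × 10% × 10% × 30% = 0.165% of Redpoint Realty LP.
Aggregating (R1): 23.52% + 0.165% = 23.685%.
23.685% exceeds the 10% threshold by 13.685 percentage points.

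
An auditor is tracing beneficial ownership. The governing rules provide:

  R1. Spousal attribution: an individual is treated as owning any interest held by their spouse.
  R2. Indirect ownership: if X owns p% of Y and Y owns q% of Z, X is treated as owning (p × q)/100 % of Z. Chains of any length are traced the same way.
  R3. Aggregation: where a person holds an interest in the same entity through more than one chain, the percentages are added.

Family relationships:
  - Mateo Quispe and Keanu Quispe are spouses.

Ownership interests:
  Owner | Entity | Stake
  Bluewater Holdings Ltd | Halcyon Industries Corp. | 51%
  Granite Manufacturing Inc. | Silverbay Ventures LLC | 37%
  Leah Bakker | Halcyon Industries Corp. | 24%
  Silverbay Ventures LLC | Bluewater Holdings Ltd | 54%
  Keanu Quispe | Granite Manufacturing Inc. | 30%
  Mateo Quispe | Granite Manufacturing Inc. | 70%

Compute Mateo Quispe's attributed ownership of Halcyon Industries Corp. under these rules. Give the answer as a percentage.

By spousal attribution (R1), Mateo Quispe is treated as also owning Keanu Quispe's interest in Granite Manufacturing Inc, giving 70% + 30% = 100%.
Chain via Granite Manufacturing Inc. → Silverbay Ventures LLC → Bluewater Holdings Ltd (R2): 100% × 37% × 54% × 51% = 10.1898% of Halcyon Industries Corp.

10.1898%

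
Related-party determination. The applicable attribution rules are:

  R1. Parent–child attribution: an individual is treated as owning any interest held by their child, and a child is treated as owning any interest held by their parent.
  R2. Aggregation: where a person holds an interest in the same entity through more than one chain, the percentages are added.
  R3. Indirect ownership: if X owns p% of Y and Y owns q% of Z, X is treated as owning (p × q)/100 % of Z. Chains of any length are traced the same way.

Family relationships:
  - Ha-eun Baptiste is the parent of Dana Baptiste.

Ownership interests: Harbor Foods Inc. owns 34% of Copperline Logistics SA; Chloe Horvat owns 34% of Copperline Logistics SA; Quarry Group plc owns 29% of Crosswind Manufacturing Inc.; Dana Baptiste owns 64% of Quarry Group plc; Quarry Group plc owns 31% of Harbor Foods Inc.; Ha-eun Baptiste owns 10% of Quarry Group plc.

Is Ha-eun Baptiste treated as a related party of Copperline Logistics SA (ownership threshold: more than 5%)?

By parent–child attribution (R1), Ha-eun Baptiste is treated as also owning Dana Baptiste's interest in Quarry Group plc, giving 10% + 64% = 74%.
Chain via Quarry Group plc → Harbor Foods Inc. (R3): 74% × 31% × 34% = 7.7996% of Copperline Logistics SA.
7.7996% exceeds the 5% threshold, so Ha-eun is a related party to Copperline Logistics SA.

Yes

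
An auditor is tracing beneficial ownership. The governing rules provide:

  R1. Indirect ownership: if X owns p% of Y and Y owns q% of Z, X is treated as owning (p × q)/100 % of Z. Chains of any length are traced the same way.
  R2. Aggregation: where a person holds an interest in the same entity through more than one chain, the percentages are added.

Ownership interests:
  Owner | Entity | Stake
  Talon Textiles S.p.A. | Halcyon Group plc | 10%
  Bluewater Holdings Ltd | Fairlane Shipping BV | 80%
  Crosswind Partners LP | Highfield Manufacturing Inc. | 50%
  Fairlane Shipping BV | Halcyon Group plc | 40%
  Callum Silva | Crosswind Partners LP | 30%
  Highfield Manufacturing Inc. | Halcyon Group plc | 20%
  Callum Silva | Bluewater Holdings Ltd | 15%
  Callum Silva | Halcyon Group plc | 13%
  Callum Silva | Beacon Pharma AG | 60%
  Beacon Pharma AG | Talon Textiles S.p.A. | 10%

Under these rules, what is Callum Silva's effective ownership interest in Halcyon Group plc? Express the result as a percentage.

21.4%

Chain via Beacon Pharma AG → Talon Textiles S.p.A. (R1): 60% × 10% × 10% = 0.6% of Halcyon Group plc.
Chain via Bluewater Holdings Ltd → Fairlane Shipping BV (R1): 15% × 80% × 40% = 4.8% of Halcyon Group plc.
Chain via Crosswind Partners LP → Highfield Manufacturing Inc. (R1): 30% × 50% × 20% = 3% of Halcyon Group plc.
Direct interest in Halcyon Group plc: 13%.
Aggregating (R2): 0.6% + 4.8% + 3% + 13% = 21.4%.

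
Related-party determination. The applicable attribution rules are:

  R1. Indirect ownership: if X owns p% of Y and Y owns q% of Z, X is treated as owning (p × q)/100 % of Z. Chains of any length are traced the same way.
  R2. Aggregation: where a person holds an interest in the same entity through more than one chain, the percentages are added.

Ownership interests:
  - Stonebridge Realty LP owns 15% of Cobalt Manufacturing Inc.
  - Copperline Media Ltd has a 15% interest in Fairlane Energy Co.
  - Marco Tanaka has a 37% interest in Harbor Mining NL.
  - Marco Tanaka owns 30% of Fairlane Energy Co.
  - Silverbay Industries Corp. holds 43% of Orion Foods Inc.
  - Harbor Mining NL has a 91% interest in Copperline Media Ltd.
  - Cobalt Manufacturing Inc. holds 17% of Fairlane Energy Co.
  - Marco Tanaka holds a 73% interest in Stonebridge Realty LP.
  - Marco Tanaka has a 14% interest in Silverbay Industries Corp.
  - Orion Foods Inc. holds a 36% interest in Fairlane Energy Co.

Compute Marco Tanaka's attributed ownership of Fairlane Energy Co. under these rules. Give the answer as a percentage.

Chain via Harbor Mining NL → Copperline Media Ltd (R1): 37% × 91% × 15% = 5.0505% of Fairlane Energy Co.
Chain via Stonebridge Realty LP → Cobalt Manufacturing Inc. (R1): 73% × 15% × 17% = 1.8615% of Fairlane Energy Co.
Chain via Silverbay Industries Corp. → Orion Foods Inc. (R1): 14% × 43% × 36% = 2.1672% of Fairlane Energy Co.
Direct interest in Fairlane Energy Co: 30%.
Aggregating (R2): 5.0505% + 1.8615% + 2.1672% + 30% = 39.0792%.

39.0792%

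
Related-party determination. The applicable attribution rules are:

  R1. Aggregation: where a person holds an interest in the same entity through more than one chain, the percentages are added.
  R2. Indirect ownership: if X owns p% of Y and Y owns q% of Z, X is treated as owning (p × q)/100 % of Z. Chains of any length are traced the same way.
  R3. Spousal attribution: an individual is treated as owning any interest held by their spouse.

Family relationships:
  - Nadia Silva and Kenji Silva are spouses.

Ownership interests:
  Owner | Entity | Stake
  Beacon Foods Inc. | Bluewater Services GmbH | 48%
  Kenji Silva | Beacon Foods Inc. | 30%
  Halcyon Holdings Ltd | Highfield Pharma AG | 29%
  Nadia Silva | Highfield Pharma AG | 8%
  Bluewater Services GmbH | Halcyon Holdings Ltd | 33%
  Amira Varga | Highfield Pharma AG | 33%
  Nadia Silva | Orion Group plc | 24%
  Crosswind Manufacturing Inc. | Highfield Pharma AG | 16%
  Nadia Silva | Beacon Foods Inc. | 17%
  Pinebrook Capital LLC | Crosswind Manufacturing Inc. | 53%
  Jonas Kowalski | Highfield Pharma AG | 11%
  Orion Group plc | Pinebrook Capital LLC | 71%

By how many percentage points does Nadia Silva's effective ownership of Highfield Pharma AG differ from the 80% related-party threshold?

68.396016

By spousal attribution (R3), Nadia Silva is treated as also owning Kenji Silva's interest in Beacon Foods Inc, giving 17% + 30% = 47%.
Chain via Beacon Foods Inc. → Bluewater Services GmbH → Halcyon Holdings Ltd (R2): 47% × 48% × 33% × 29% = 2.158992% of Highfield Pharma AG.
Chain via Orion Group plc → Pinebrook Capital LLC → Crosswind Manufacturing Inc. (R2): 24% × 71% × 53% × 16% = 1.444992% of Highfield Pharma AG.
Direct interest in Highfield Pharma AG: 8%.
Aggregating (R1): 2.158992% + 1.444992% + 8% = 11.603984%.
11.603984% falls short of the 80% threshold by 68.396016 percentage points.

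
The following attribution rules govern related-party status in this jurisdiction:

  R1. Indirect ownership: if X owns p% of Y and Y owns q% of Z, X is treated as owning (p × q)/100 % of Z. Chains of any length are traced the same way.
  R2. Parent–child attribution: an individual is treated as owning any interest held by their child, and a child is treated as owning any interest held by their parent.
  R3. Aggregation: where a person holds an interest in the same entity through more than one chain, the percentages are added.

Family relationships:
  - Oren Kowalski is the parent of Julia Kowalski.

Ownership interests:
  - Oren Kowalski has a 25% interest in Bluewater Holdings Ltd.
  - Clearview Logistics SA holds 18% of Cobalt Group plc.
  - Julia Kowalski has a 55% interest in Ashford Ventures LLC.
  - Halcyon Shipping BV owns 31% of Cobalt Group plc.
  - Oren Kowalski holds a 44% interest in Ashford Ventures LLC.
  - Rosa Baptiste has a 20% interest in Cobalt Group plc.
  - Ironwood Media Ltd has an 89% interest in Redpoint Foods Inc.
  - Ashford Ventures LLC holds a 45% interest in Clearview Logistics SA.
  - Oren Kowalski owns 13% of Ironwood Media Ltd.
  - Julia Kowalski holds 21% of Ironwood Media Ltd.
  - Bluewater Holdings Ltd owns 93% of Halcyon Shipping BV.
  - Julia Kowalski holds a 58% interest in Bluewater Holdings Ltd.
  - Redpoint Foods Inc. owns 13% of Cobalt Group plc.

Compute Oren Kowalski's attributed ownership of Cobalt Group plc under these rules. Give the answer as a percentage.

35.8817%

By parent–child attribution (R2), Oren Kowalski is treated as also owning Julia Kowalski's interest in Bluewater Holdings Ltd, giving 25% + 58% = 83%.
By parent–child attribution (R2), Oren Kowalski is treated as also owning Julia Kowalski's interest in Ashford Ventures LLC, giving 44% + 55% = 99%.
By parent–child attribution (R2), Oren Kowalski is treated as also owning Julia Kowalski's interest in Ironwood Media Ltd, giving 13% + 21% = 34%.
Chain via Bluewater Holdings Ltd → Halcyon Shipping BV (R1): 83% × 93% × 31% = 23.9289% of Cobalt Group plc.
Chain via Ashford Ventures LLC → Clearview Logistics SA (R1): 99% × 45% × 18% = 8.019% of Cobalt Group plc.
Chain via Ironwood Media Ltd → Redpoint Foods Inc. (R1): 34% × 89% × 13% = 3.9338% of Cobalt Group plc.
Aggregating (R3): 23.9289% + 8.019% + 3.9338% = 35.8817%.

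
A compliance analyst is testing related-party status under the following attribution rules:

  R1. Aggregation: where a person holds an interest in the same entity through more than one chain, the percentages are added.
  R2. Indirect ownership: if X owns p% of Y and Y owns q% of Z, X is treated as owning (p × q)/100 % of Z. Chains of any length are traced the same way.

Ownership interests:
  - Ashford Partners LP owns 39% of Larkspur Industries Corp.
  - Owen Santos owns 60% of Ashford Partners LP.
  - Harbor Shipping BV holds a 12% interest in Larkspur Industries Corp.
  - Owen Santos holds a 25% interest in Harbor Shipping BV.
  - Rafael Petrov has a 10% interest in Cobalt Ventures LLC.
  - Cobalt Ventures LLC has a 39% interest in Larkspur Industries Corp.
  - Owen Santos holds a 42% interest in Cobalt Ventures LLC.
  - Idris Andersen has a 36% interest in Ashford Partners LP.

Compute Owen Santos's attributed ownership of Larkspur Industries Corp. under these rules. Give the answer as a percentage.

Chain via Harbor Shipping BV (R2): 25% × 12% = 3% of Larkspur Industries Corp.
Chain via Cobalt Ventures LLC (R2): 42% × 39% = 16.38% of Larkspur Industries Corp.
Chain via Ashford Partners LP (R2): 60% × 39% = 23.4% of Larkspur Industries Corp.
Aggregating (R1): 3% + 16.38% + 23.4% = 42.78%.

42.78%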